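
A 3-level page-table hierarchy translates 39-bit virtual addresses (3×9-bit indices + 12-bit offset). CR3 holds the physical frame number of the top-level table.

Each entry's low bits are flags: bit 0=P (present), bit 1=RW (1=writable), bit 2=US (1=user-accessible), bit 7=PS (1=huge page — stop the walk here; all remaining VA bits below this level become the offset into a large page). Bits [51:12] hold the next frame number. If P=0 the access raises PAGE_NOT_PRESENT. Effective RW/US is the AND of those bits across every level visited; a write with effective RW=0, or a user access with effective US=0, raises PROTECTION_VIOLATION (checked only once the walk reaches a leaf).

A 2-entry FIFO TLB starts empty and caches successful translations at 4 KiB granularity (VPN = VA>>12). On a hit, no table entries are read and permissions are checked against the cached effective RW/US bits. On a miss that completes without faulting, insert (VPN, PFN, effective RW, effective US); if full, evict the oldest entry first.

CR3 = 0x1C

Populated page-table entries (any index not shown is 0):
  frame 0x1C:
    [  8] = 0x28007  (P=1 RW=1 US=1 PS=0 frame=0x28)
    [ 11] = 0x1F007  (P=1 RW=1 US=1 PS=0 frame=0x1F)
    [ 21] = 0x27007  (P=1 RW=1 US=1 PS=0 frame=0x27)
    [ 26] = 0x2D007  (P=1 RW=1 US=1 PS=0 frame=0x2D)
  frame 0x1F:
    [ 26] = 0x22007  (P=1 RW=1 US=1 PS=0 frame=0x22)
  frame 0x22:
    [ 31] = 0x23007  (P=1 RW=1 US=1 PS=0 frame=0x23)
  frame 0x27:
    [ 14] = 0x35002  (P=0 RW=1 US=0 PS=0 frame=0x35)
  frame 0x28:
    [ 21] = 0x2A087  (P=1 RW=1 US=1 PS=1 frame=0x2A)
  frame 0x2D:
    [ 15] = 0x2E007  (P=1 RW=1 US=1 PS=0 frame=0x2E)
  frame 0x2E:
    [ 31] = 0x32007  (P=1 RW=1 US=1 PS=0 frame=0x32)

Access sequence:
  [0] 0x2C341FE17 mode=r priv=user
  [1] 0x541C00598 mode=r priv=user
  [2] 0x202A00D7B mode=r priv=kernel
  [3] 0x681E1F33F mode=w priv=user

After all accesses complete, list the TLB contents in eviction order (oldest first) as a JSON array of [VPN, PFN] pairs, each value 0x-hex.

Walk each access:
#0 VA=0x2C341FE17 (r,user):
  L0: frame=0x1C idx=11 entry=0x1F007 [P=1 RW=1 US=1 PS=0]
  L1: frame=0x1F idx=26 entry=0x22007 [P=1 RW=1 US=1 PS=0]
  L2: frame=0x22 idx=31 entry=0x23007 [P=1 RW=1 US=1 PS=0]
  → PA=0x23E17  (3 entries read)
#1 VA=0x541C00598 (r,user):
  L0: frame=0x1C idx=21 entry=0x27007 [P=1 RW=1 US=1 PS=0]
  L1: frame=0x27 idx=14 entry=0x35002 [P=0 RW=1 US=0 PS=0]
  ⇒ fault: PAGE_NOT_PRESENT  — 2 lookups
#2 VA=0x202A00D7B (r,kernel):
  L0: frame=0x1C idx=8 entry=0x28007 [P=1 RW=1 US=1 PS=0]
  L1: frame=0x28 idx=21 entry=0x2A087 [P=1 RW=1 US=1 PS=1]
  → PA=0x2AD7B (huge @L1)  (2 entries read)
#3 VA=0x681E1F33F (w,user):
  L0: frame=0x1C idx=26 entry=0x2D007 [P=1 RW=1 US=1 PS=0]
  L1: frame=0x2D idx=15 entry=0x2E007 [P=1 RW=1 US=1 PS=0]
  L2: frame=0x2E idx=31 entry=0x32007 [P=1 RW=1 US=1 PS=0]
  → PA=0x3233F  (3 entries read)

TLB: [["0x202A00", "0x2A"], ["0x681E1F", "0x32"]]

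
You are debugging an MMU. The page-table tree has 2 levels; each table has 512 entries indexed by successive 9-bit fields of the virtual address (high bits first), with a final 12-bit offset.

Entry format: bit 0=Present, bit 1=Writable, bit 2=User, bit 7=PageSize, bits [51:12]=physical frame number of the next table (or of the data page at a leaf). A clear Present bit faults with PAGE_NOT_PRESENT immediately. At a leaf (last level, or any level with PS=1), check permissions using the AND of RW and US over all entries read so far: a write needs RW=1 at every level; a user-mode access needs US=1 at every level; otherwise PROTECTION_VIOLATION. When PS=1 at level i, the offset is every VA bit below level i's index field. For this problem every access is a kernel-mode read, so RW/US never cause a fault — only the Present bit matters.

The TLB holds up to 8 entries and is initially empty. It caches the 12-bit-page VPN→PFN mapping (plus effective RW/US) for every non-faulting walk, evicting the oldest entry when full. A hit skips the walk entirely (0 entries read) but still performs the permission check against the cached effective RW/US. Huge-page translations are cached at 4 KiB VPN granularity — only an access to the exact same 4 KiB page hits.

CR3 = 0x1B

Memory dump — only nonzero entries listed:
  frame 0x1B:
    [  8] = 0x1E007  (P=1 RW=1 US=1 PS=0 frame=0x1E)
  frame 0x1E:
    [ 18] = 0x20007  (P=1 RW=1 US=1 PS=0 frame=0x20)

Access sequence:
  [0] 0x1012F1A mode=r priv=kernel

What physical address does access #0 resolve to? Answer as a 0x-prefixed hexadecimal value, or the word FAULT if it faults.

Walk each access:
#0 VA=0x1012F1A (r,kernel):
  L0 @0x1B[8] → 0x1E007  P=1,RW=1,US=1,PS=0
  L1 @0x1E[18] → 0x20007  P=1,RW=1,US=1,PS=0
  ✓ 0x20F1A  — 2 lookups

Access #0 PA: 0x20F1A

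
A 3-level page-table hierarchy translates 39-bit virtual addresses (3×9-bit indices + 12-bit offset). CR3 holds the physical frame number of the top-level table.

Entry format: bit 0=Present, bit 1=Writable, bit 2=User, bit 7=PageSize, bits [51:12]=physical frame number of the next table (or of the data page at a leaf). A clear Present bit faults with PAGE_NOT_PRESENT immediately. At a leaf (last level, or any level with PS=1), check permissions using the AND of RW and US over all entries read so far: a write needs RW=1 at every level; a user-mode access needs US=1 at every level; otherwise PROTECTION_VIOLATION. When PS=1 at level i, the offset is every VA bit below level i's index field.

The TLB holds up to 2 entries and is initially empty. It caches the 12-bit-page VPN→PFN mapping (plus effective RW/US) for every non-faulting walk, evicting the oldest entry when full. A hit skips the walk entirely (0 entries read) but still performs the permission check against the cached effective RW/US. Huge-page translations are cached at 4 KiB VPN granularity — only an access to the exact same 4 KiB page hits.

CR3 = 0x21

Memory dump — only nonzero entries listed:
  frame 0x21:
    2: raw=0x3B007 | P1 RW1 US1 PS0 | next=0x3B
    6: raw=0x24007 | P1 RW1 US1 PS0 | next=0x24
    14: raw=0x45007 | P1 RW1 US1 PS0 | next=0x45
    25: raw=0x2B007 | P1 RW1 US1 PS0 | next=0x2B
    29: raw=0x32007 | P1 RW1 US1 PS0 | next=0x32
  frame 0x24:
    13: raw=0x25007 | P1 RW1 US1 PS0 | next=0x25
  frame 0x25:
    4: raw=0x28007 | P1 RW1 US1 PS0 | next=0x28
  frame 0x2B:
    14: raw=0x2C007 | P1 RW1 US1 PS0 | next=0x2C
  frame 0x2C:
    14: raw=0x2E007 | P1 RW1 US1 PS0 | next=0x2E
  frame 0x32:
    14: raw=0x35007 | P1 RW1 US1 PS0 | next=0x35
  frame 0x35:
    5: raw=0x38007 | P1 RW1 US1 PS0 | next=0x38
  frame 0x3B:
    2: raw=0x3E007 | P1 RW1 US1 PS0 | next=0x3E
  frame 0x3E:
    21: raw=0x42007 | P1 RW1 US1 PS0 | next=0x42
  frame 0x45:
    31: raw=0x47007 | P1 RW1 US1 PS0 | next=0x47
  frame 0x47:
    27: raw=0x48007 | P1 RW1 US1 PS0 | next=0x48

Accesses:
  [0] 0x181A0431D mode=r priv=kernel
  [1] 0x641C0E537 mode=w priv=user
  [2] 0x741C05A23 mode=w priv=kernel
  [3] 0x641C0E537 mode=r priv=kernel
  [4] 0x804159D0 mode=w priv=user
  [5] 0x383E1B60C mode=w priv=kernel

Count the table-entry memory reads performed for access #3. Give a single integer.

Trace:
#0 VA=0x181A0431D (r,kernel):
  L0: frame=0x21 idx=6 entry=0x24007 [P=1 RW=1 US=1 PS=0]
  L1: frame=0x24 idx=13 entry=0x25007 [P=1 RW=1 US=1 PS=0]
  L2: frame=0x25 idx=4 entry=0x28007 [P=1 RW=1 US=1 PS=0]
  ⇒ phys 0x2831D  [3 reads]
#1 VA=0x641C0E537 (w,user):
  L0: frame=0x21 idx=25 entry=0x2B007 [P=1 RW=1 US=1 PS=0]
  L1: frame=0x2B idx=14 entry=0x2C007 [P=1 RW=1 US=1 PS=0]
  L2: frame=0x2C idx=14 entry=0x2E007 [P=1 RW=1 US=1 PS=0]
  ⇒ phys 0x2E537  [3 reads]
#2 VA=0x741C05A23 (w,kernel):
  L0: frame=0x21 idx=29 entry=0x32007 [P=1 RW=1 US=1 PS=0]
  L1: frame=0x32 idx=14 entry=0x35007 [P=1 RW=1 US=1 PS=0]
  L2: frame=0x35 idx=5 entry=0x38007 [P=1 RW=1 US=1 PS=0]
  ⇒ phys 0x38A23  [3 reads]
#3 VA=0x641C0E537 (r,kernel):
  TLB hit vpn=0x641C0E → PA=0x2E537
#4 VA=0x804159D0 (w,user):
  L0: frame=0x21 idx=2 entry=0x3B007 [P=1 RW=1 US=1 PS=0]
  L1: frame=0x3B idx=2 entry=0x3E007 [P=1 RW=1 US=1 PS=0]
  L2: frame=0x3E idx=21 entry=0x42007 [P=1 RW=1 US=1 PS=0]
  ⇒ phys 0x429D0  [3 reads]
#5 VA=0x383E1B60C (w,kernel):
  L0: frame=0x21 idx=14 entry=0x45007 [P=1 RW=1 US=1 PS=0]
  L1: frame=0x45 idx=31 entry=0x47007 [P=1 RW=1 US=1 PS=0]
  L2: frame=0x47 idx=27 entry=0x48007 [P=1 RW=1 US=1 PS=0]
  ⇒ phys 0x4860C  [3 reads]

Entries read for #3: 0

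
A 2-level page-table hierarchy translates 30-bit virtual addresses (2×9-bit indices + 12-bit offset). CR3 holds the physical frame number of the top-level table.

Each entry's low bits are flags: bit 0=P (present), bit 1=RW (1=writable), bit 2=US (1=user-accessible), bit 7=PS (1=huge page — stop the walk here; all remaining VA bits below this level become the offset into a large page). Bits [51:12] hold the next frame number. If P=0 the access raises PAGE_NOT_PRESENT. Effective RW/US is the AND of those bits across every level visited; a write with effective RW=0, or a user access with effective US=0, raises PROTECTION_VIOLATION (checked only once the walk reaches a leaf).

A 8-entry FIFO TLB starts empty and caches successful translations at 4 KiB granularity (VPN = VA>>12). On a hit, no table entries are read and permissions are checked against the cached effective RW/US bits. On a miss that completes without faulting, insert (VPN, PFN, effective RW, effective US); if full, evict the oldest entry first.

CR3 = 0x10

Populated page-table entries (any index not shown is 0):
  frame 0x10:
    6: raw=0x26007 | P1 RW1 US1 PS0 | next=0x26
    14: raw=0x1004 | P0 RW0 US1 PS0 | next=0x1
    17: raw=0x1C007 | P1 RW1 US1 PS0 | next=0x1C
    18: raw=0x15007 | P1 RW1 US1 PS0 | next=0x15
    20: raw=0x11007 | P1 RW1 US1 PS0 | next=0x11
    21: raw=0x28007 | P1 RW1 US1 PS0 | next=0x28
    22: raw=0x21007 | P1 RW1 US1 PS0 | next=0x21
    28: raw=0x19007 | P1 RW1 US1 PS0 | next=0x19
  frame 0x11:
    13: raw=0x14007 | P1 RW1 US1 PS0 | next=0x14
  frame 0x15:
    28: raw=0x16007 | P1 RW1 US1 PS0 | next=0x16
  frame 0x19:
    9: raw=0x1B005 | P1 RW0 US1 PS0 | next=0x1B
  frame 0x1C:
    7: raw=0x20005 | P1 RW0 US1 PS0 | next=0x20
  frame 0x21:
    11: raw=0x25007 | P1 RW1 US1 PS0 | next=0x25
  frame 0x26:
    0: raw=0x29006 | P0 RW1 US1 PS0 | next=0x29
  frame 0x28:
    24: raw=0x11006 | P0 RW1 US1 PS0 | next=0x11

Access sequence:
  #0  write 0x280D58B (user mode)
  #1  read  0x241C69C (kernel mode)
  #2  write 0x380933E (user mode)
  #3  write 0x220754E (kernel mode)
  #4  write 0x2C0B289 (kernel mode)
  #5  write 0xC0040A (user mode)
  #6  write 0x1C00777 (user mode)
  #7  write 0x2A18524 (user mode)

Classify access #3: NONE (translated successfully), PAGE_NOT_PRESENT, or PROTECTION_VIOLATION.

Per-access translation:
#0 VA=0x280D58B (w,user):
  L0 @0x10[20] → 0x11007  P=1,RW=1,US=1,PS=0
  L1 @0x11[13] → 0x14007  P=1,RW=1,US=1,PS=0
  ✓ 0x1458B  — 2 lookups
#1 VA=0x241C69C (r,kernel):
  L0 @0x10[18] → 0x15007  P=1,RW=1,US=1,PS=0
  L1 @0x15[28] → 0x16007  P=1,RW=1,US=1,PS=0
  ✓ 0x1669C  — 2 lookups
#2 VA=0x380933E (w,user):
  L0 @0x10[28] → 0x19007  P=1,RW=1,US=1,PS=0
  L1 @0x19[9] → 0x1B005  P=1,RW=0,US=1,PS=0
  ⇒ fault: PROTECTION_VIOLATION  — 2 lookups
#3 VA=0x220754E (w,kernel):
  L0 @0x10[17] → 0x1C007  P=1,RW=1,US=1,PS=0
  L1 @0x1C[7] → 0x20005  P=1,RW=0,US=1,PS=0
  ⇒ fault: PROTECTION_VIOLATION  — 2 lookups
#4 VA=0x2C0B289 (w,kernel):
  L0 @0x10[22] → 0x21007  P=1,RW=1,US=1,PS=0
  L1 @0x21[11] → 0x25007  P=1,RW=1,US=1,PS=0
  ✓ 0x25289  — 2 lookups
#5 VA=0xC0040A (w,user):
  L0 @0x10[6] → 0x26007  P=1,RW=1,US=1,PS=0
  L1 @0x26[0] → 0x29006  P=0,RW=1,US=1,PS=0
  ⇒ fault: PAGE_NOT_PRESENT  — 2 lookups
#6 VA=0x1C00777 (w,user):
  L0 @0x10[14] → 0x1004  P=0,RW=0,US=1,PS=0
  ⇒ fault: PAGE_NOT_PRESENT  — 1 lookups
#7 VA=0x2A18524 (w,user):
  L0 @0x10[21] → 0x28007  P=1,RW=1,US=1,PS=0
  L1 @0x28[24] → 0x11006  P=0,RW=1,US=1,PS=0
  ⇒ fault: PAGE_NOT_PRESENT  — 2 lookups

Access #3 fault: PROTECTION_VIOLATION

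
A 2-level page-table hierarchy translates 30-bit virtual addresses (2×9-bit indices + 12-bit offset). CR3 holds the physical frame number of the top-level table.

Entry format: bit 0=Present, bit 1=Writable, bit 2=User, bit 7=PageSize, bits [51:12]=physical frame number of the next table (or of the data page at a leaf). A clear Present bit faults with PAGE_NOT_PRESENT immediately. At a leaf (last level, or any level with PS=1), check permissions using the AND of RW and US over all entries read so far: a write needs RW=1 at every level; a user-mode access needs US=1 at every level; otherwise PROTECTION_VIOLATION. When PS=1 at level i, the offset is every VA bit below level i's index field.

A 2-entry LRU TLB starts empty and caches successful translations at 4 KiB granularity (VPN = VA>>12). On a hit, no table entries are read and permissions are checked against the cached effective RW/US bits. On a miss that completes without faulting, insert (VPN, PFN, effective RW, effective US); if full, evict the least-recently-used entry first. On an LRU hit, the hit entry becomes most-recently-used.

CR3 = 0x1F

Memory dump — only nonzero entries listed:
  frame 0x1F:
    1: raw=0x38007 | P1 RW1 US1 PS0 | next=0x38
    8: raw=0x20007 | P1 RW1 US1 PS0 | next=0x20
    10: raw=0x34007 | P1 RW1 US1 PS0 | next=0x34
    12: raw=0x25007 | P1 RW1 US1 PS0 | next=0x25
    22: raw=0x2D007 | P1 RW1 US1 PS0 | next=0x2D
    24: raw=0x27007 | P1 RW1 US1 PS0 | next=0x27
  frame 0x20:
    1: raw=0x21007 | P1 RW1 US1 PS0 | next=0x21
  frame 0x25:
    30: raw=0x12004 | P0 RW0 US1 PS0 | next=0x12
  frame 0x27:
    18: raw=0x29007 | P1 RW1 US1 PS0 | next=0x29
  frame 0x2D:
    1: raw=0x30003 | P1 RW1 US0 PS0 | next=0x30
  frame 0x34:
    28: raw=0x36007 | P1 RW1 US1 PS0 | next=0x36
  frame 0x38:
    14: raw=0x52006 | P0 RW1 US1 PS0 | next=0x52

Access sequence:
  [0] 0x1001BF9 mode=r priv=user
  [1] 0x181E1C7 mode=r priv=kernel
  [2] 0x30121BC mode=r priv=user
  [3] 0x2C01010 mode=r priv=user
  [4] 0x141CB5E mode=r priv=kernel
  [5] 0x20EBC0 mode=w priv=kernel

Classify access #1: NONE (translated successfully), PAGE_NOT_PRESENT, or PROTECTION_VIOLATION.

Per-access translation:
#0 VA=0x1001BF9 (r,user):
  L0: frame=0x1F idx=8 entry=0x20007 [P=1 RW=1 US=1 PS=0]
  L1: frame=0x20 idx=1 entry=0x21007 [P=1 RW=1 US=1 PS=0]
  ✓ 0x21BF9  — 2 lookups
#1 VA=0x181E1C7 (r,kernel):
  L0: frame=0x1F idx=12 entry=0x25007 [P=1 RW=1 US=1 PS=0]
  L1: frame=0x25 idx=30 entry=0x12004 [P=0 RW=0 US=1 PS=0]
  ⇒ fault: PAGE_NOT_PRESENT  — 2 lookups
#2 VA=0x30121BC (r,user):
  L0: frame=0x1F idx=24 entry=0x27007 [P=1 RW=1 US=1 PS=0]
  L1: frame=0x27 idx=18 entry=0x29007 [P=1 RW=1 US=1 PS=0]
  ✓ 0x291BC  — 2 lookups
#3 VA=0x2C01010 (r,user):
  L0: frame=0x1F idx=22 entry=0x2D007 [P=1 RW=1 US=1 PS=0]
  L1: frame=0x2D idx=1 entry=0x30003 [P=1 RW=1 US=0 PS=0]
  ⇒ fault: PROTECTION_VIOLATION  — 2 lookups
#4 VA=0x141CB5E (r,kernel):
  L0: frame=0x1F idx=10 entry=0x34007 [P=1 RW=1 US=1 PS=0]
  L1: frame=0x34 idx=28 entry=0x36007 [P=1 RW=1 US=1 PS=0]
  ✓ 0x36B5E  — 2 lookups
#5 VA=0x20EBC0 (w,kernel):
  L0: frame=0x1F idx=1 entry=0x38007 [P=1 RW=1 US=1 PS=0]
  L1: frame=0x38 idx=14 entry=0x52006 [P=0 RW=1 US=1 PS=0]
  ⇒ fault: PAGE_NOT_PRESENT  — 2 lookups

Access #1 fault: PAGE_NOT_PRESENT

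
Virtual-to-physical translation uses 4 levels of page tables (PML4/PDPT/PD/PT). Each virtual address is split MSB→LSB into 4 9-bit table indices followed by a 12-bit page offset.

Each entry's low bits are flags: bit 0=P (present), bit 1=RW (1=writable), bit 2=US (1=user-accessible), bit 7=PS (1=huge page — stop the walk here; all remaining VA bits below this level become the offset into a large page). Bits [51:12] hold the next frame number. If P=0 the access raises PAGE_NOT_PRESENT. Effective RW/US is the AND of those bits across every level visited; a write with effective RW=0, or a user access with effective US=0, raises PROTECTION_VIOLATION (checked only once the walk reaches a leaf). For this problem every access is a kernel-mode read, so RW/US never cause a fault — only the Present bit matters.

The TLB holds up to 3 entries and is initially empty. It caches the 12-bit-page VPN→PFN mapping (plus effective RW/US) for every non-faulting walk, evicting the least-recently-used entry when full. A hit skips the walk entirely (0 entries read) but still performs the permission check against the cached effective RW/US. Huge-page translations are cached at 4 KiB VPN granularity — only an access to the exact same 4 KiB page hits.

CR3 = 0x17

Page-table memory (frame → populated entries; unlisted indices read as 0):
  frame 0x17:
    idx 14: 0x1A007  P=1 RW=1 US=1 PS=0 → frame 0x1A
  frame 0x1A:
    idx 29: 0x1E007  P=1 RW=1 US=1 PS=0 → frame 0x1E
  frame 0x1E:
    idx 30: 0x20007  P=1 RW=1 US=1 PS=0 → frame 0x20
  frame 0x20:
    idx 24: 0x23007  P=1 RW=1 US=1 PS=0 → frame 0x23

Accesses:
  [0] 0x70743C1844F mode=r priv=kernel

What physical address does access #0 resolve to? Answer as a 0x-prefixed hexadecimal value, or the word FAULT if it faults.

Per-access translation:
#0 VA=0x70743C1844F (r,kernel):
  lvl0: tbl 0x17, slot 14 ⇒ 0x1A007 (P1/RW1/US1/PS0)
  lvl1: tbl 0x1A, slot 29 ⇒ 0x1E007 (P1/RW1/US1/PS0)
  lvl2: tbl 0x1E, slot 30 ⇒ 0x20007 (P1/RW1/US1/PS0)
  lvl3: tbl 0x20, slot 24 ⇒ 0x23007 (P1/RW1/US1/PS0)
  ✓ 0x2344F  — 4 lookups

Access #0 PA: 0x2344F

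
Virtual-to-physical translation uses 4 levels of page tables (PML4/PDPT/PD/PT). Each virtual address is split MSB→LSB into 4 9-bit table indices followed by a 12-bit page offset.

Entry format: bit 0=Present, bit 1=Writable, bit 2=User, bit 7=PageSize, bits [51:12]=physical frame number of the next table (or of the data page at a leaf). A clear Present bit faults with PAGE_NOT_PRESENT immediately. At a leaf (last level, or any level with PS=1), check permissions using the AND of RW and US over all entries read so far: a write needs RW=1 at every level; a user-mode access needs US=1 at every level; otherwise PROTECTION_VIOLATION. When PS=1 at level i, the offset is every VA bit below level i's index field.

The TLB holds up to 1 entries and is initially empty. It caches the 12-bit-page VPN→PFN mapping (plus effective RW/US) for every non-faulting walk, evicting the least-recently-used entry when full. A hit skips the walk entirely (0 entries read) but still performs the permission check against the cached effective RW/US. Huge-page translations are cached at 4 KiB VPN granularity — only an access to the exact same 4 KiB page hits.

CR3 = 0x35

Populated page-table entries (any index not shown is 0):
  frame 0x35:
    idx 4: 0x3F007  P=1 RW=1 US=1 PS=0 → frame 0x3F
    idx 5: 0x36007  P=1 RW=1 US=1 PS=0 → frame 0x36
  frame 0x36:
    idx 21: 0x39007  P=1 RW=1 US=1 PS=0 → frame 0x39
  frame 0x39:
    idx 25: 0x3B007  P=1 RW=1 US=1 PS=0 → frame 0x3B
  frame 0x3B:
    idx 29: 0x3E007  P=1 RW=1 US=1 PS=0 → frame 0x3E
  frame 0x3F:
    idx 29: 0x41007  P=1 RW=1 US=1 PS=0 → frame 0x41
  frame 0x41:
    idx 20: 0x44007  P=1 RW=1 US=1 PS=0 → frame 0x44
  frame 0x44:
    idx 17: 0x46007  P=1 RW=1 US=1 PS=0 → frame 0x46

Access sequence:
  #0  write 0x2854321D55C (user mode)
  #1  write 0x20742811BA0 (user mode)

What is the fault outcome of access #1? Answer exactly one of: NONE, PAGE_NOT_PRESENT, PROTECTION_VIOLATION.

Trace:
#0 VA=0x2854321D55C (w,user):
  lvl0: tbl 0x35, slot 5 ⇒ 0x36007 (P1/RW1/US1/PS0)
  lvl1: tbl 0x36, slot 21 ⇒ 0x39007 (P1/RW1/US1/PS0)
  lvl2: tbl 0x39, slot 25 ⇒ 0x3B007 (P1/RW1/US1/PS0)
  lvl3: tbl 0x3B, slot 29 ⇒ 0x3E007 (P1/RW1/US1/PS0)
  ⇒ phys 0x3E55C  [4 reads]
#1 VA=0x20742811BA0 (w,user):
  lvl0: tbl 0x35, slot 4 ⇒ 0x3F007 (P1/RW1/US1/PS0)
  lvl1: tbl 0x3F, slot 29 ⇒ 0x41007 (P1/RW1/US1/PS0)
  lvl2: tbl 0x41, slot 20 ⇒ 0x44007 (P1/RW1/US1/PS0)
  lvl3: tbl 0x44, slot 17 ⇒ 0x46007 (P1/RW1/US1/PS0)
  ⇒ phys 0x46BA0  [4 reads]

Access #1 fault: NONE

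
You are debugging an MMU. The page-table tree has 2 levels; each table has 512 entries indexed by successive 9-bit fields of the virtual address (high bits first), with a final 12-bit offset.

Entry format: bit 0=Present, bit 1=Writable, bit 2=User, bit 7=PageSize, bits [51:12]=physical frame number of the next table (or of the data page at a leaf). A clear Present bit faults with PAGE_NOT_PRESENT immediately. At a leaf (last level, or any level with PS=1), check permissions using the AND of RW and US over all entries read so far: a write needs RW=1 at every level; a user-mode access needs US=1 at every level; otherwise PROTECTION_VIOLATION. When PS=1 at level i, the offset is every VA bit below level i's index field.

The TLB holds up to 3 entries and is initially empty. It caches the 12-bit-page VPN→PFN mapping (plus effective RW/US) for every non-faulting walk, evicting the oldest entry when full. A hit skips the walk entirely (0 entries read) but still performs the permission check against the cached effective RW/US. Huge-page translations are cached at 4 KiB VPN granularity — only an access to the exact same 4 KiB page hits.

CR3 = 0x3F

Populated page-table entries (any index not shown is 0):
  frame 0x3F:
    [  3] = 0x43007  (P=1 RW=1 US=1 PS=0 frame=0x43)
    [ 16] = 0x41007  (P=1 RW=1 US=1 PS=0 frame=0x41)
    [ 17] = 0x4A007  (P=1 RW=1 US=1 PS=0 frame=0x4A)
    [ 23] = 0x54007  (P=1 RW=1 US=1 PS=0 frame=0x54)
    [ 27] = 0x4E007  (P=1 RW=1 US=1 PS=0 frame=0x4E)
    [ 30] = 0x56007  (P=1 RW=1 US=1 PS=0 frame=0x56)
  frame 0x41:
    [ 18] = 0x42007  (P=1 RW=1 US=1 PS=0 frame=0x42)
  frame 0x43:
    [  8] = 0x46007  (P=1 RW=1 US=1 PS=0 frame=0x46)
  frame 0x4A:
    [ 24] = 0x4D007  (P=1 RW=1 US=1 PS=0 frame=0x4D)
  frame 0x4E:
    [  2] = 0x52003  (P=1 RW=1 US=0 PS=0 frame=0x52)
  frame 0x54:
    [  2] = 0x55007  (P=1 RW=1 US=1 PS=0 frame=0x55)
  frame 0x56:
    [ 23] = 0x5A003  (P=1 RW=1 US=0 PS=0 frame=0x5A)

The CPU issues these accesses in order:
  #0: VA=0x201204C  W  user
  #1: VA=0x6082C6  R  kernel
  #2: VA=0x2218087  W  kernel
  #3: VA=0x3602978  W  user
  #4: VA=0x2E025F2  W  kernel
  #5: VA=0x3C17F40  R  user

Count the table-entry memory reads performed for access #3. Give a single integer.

Trace:
#0 VA=0x201204C (w,user):
  lvl0: tbl 0x3F, slot 16 ⇒ 0x41007 (P1/RW1/US1/PS0)
  lvl1: tbl 0x41, slot 18 ⇒ 0x42007 (P1/RW1/US1/PS0)
  → PA=0x4204C  (2 entries read)
#1 VA=0x6082C6 (r,kernel):
  lvl0: tbl 0x3F, slot 3 ⇒ 0x43007 (P1/RW1/US1/PS0)
  lvl1: tbl 0x43, slot 8 ⇒ 0x46007 (P1/RW1/US1/PS0)
  → PA=0x462C6  (2 entries read)
#2 VA=0x2218087 (w,kernel):
  lvl0: tbl 0x3F, slot 17 ⇒ 0x4A007 (P1/RW1/US1/PS0)
  lvl1: tbl 0x4A, slot 24 ⇒ 0x4D007 (P1/RW1/US1/PS0)
  → PA=0x4D087  (2 entries read)
#3 VA=0x3602978 (w,user):
  lvl0: tbl 0x3F, slot 27 ⇒ 0x4E007 (P1/RW1/US1/PS0)
  lvl1: tbl 0x4E, slot 2 ⇒ 0x52003 (P1/RW1/US0/PS0)
  ✗ PROTECTION_VIOLATION  [2 reads]
#4 VA=0x2E025F2 (w,kernel):
  lvl0: tbl 0x3F, slot 23 ⇒ 0x54007 (P1/RW1/US1/PS0)
  lvl1: tbl 0x54, slot 2 ⇒ 0x55007 (P1/RW1/US1/PS0)
  → PA=0x555F2  (2 entries read)
#5 VA=0x3C17F40 (r,user):
  lvl0: tbl 0x3F, slot 30 ⇒ 0x56007 (P1/RW1/US1/PS0)
  lvl1: tbl 0x56, slot 23 ⇒ 0x5A003 (P1/RW1/US0/PS0)
  ✗ PROTECTION_VIOLATION  [2 reads]

Entries read for #3: 2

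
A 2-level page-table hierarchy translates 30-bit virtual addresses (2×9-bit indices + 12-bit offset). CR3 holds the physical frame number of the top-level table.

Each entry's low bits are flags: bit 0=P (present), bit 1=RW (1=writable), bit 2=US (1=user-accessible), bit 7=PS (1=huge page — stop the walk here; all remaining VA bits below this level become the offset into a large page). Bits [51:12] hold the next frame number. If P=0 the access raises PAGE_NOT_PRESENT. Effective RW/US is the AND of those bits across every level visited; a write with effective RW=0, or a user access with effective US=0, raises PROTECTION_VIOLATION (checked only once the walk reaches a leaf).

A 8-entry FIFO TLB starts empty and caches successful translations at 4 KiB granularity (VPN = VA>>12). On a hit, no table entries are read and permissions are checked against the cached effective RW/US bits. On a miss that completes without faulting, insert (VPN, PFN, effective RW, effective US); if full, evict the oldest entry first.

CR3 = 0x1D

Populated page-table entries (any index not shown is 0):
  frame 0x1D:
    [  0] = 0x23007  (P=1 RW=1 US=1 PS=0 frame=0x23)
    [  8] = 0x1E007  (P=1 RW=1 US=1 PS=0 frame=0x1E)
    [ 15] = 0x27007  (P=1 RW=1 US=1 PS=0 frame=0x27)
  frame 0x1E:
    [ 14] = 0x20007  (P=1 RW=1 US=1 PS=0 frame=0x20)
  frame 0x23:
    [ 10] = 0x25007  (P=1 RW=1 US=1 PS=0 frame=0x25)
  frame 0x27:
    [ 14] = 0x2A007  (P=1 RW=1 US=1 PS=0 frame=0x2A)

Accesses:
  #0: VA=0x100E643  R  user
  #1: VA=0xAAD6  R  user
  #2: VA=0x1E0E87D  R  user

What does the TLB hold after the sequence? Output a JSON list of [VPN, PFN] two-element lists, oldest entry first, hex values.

Trace:
#0 VA=0x100E643 (r,user):
  [0] read 0x1D idx=8: raw=0x1E007 flags P=1 W=1 U=1 S=0
  [1] read 0x1E idx=14: raw=0x20007 flags P=1 W=1 U=1 S=0
  ✓ 0x20643  — 2 lookups
#1 VA=0xAAD6 (r,user):
  [0] read 0x1D idx=0: raw=0x23007 flags P=1 W=1 U=1 S=0
  [1] read 0x23 idx=10: raw=0x25007 flags P=1 W=1 U=1 S=0
  ✓ 0x25AD6  — 2 lookups
#2 VA=0x1E0E87D (r,user):
  [0] read 0x1D idx=15: raw=0x27007 flags P=1 W=1 U=1 S=0
  [1] read 0x27 idx=14: raw=0x2A007 flags P=1 W=1 U=1 S=0
  ✓ 0x2A87D  — 2 lookups

TLB: [["0x100E", "0x20"], ["0xA", "0x25"], ["0x1E0E", "0x2A"]]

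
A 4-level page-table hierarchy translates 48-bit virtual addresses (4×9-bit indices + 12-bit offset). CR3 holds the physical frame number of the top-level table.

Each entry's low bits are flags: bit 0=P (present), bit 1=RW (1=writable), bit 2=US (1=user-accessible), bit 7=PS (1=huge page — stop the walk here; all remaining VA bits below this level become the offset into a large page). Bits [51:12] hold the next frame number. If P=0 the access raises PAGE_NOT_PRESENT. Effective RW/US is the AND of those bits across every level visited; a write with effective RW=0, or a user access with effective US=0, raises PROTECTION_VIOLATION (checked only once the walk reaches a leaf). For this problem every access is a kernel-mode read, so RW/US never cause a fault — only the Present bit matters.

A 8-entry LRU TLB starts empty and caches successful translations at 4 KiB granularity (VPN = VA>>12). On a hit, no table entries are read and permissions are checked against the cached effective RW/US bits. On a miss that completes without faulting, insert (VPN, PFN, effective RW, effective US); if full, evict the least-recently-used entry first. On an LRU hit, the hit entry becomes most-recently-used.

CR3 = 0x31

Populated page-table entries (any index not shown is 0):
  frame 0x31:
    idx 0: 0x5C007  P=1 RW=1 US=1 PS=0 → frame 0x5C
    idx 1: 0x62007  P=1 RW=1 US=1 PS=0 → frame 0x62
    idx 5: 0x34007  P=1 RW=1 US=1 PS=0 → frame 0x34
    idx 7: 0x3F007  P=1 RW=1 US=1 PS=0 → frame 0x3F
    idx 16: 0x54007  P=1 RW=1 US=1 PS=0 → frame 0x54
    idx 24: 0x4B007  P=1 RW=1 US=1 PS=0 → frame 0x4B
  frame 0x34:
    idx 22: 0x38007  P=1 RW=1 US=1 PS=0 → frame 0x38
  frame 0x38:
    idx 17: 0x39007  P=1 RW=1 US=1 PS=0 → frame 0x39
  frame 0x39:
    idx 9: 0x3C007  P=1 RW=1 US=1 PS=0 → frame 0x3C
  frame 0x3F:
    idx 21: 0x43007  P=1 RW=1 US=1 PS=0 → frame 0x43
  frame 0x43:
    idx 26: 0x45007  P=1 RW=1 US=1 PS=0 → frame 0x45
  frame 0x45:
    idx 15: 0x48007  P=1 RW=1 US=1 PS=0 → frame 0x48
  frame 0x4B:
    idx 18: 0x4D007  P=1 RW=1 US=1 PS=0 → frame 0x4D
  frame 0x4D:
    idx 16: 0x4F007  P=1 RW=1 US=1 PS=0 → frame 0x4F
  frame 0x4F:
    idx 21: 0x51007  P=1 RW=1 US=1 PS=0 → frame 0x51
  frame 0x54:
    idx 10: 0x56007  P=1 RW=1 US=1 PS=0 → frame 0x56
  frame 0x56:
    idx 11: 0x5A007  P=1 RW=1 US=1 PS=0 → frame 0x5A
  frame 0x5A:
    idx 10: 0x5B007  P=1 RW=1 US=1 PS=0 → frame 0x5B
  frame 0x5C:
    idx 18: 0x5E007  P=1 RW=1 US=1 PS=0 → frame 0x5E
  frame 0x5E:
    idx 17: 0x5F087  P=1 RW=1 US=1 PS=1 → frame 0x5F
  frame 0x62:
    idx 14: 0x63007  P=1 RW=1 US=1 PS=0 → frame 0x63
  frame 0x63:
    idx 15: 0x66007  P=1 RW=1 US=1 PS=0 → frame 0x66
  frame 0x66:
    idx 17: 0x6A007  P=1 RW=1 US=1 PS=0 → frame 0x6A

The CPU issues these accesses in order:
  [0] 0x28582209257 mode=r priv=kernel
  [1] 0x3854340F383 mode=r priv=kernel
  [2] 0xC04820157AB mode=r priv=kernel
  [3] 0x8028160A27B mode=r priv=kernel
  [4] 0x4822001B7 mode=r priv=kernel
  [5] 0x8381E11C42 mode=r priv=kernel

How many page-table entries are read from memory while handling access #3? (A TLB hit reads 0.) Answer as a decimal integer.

Trace:
#0 VA=0x28582209257 (r,kernel):
  L0: frame=0x31 idx=5 entry=0x34007 [P=1 RW=1 US=1 PS=0]
  L1: frame=0x34 idx=22 entry=0x38007 [P=1 RW=1 US=1 PS=0]
  L2: frame=0x38 idx=17 entry=0x39007 [P=1 RW=1 US=1 PS=0]
  L3: frame=0x39 idx=9 entry=0x3C007 [P=1 RW=1 US=1 PS=0]
  ✓ 0x3C257  — 4 lookups
#1 VA=0x3854340F383 (r,kernel):
  L0: frame=0x31 idx=7 entry=0x3F007 [P=1 RW=1 US=1 PS=0]
  L1: frame=0x3F idx=21 entry=0x43007 [P=1 RW=1 US=1 PS=0]
  L2: frame=0x43 idx=26 entry=0x45007 [P=1 RW=1 US=1 PS=0]
  L3: frame=0x45 idx=15 entry=0x48007 [P=1 RW=1 US=1 PS=0]
  ✓ 0x48383  — 4 lookups
#2 VA=0xC04820157AB (r,kernel):
  L0: frame=0x31 idx=24 entry=0x4B007 [P=1 RW=1 US=1 PS=0]
  L1: frame=0x4B idx=18 entry=0x4D007 [P=1 RW=1 US=1 PS=0]
  L2: frame=0x4D idx=16 entry=0x4F007 [P=1 RW=1 US=1 PS=0]
  L3: frame=0x4F idx=21 entry=0x51007 [P=1 RW=1 US=1 PS=0]
  ✓ 0x517AB  — 4 lookups
#3 VA=0x8028160A27B (r,kernel):
  L0: frame=0x31 idx=16 entry=0x54007 [P=1 RW=1 US=1 PS=0]
  L1: frame=0x54 idx=10 entry=0x56007 [P=1 RW=1 US=1 PS=0]
  L2: frame=0x56 idx=11 entry=0x5A007 [P=1 RW=1 US=1 PS=0]
  L3: frame=0x5A idx=10 entry=0x5B007 [P=1 RW=1 US=1 PS=0]
  ✓ 0x5B27B  — 4 lookups
#4 VA=0x4822001B7 (r,kernel):
  L0: frame=0x31 idx=0 entry=0x5C007 [P=1 RW=1 US=1 PS=0]
  L1: frame=0x5C idx=18 entry=0x5E007 [P=1 RW=1 US=1 PS=0]
  L2: frame=0x5E idx=17 entry=0x5F087 [P=1 RW=1 US=1 PS=1]
  ✓ 0x5F1B7 (huge @L2)  — 3 lookups
#5 VA=0x8381E11C42 (r,kernel):
  L0: frame=0x31 idx=1 entry=0x62007 [P=1 RW=1 US=1 PS=0]
  L1: frame=0x62 idx=14 entry=0x63007 [P=1 RW=1 US=1 PS=0]
  L2: frame=0x63 idx=15 entry=0x66007 [P=1 RW=1 US=1 PS=0]
  L3: frame=0x66 idx=17 entry=0x6A007 [P=1 RW=1 US=1 PS=0]
  ✓ 0x6AC42  — 4 lookups

Entries read for #3: 4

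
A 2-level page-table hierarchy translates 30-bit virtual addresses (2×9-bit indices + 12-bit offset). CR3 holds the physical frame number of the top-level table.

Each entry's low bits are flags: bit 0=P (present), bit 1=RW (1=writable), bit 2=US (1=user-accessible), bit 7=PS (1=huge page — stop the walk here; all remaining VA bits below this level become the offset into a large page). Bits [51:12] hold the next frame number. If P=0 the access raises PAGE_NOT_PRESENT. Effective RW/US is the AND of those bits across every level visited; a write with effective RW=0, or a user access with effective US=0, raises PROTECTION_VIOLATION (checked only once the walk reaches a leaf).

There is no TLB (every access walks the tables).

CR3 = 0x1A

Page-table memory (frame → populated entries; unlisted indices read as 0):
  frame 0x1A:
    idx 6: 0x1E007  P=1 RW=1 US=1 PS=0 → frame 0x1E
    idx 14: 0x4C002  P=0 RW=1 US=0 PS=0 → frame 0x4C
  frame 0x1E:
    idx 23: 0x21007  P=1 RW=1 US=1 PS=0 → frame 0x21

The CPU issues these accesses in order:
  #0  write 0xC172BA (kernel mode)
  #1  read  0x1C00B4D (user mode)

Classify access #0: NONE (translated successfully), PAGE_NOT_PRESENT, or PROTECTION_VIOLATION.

Per-access translation:
#0 VA=0xC172BA (w,kernel):
  [0] read 0x1A idx=6: raw=0x1E007 flags P=1 W=1 U=1 S=0
  [1] read 0x1E idx=23: raw=0x21007 flags P=1 W=1 U=1 S=0
  ✓ 0x212BA  — 2 lookups
#1 VA=0x1C00B4D (r,user):
  [0] read 0x1A idx=14: raw=0x4C002 flags P=0 W=1 U=0 S=0
  → PAGE_NOT_PRESENT  (1 entries read)

Access #0 fault: NONE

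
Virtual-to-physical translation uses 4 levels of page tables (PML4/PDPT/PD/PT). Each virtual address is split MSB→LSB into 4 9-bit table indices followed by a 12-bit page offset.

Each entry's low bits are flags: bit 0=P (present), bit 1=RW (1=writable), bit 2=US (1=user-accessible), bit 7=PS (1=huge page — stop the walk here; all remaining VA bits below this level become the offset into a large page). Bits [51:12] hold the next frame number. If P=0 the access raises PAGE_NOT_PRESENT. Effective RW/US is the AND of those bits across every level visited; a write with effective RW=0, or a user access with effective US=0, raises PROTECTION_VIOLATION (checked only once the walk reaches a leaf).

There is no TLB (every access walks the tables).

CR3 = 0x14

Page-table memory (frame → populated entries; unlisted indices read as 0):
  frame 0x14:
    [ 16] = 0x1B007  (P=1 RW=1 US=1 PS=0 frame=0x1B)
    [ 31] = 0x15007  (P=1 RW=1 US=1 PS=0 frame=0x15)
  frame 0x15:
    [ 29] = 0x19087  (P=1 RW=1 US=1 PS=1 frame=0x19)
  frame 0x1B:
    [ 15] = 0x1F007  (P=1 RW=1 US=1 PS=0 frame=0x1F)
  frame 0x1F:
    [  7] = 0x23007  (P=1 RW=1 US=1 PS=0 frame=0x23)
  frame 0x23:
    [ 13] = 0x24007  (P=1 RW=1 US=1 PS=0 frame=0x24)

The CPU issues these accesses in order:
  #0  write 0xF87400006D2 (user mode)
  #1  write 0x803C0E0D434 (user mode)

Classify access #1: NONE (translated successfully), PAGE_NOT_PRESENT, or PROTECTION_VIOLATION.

Trace:
#0 VA=0xF87400006D2 (w,user):
  L0 @0x14[31] → 0x15007  P=1,RW=1,US=1,PS=0
  L1 @0x15[29] → 0x19087  P=1,RW=1,US=1,PS=1
  ⇒ phys 0x196D2 (huge @L1)  [2 reads]
#1 VA=0x803C0E0D434 (w,user):
  L0 @0x14[16] → 0x1B007  P=1,RW=1,US=1,PS=0
  L1 @0x1B[15] → 0x1F007  P=1,RW=1,US=1,PS=0
  L2 @0x1F[7] → 0x23007  P=1,RW=1,US=1,PS=0
  L3 @0x23[13] → 0x24007  P=1,RW=1,US=1,PS=0
  ⇒ phys 0x24434  [4 reads]

Access #1 fault: NONE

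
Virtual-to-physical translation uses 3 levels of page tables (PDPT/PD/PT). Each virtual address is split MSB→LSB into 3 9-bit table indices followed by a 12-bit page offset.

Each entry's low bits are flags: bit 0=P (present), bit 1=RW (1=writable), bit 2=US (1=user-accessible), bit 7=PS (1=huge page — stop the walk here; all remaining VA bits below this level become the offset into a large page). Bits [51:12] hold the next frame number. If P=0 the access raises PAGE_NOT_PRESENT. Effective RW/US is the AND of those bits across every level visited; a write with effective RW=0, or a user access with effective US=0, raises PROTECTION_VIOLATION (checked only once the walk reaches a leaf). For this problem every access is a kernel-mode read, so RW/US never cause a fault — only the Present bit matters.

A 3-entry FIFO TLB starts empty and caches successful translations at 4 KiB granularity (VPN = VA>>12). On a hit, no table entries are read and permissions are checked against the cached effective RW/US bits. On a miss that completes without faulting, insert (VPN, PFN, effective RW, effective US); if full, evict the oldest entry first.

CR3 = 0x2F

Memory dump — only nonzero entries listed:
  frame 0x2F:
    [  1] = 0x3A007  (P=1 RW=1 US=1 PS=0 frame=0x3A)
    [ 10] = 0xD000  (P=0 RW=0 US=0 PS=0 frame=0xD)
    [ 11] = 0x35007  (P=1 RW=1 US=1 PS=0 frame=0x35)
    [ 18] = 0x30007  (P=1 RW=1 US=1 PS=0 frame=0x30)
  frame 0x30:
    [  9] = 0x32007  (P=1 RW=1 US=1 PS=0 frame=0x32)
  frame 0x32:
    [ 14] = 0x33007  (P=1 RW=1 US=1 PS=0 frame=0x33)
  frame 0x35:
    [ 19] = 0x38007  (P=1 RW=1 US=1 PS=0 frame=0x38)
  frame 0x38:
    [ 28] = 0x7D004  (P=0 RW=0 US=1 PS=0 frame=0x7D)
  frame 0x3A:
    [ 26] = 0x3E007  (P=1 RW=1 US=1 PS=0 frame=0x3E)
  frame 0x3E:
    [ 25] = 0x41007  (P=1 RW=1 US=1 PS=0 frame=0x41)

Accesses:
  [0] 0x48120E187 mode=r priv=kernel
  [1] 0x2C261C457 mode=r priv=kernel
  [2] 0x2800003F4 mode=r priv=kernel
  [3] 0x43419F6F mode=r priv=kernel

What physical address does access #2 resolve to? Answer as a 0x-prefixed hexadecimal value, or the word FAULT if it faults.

Walk each access:
#0 VA=0x48120E187 (r,kernel):
  L0 @0x2F[18] → 0x30007  P=1,RW=1,US=1,PS=0
  L1 @0x30[9] → 0x32007  P=1,RW=1,US=1,PS=0
  L2 @0x32[14] → 0x33007  P=1,RW=1,US=1,PS=0
  → PA=0x33187  (3 entries read)
#1 VA=0x2C261C457 (r,kernel):
  L0 @0x2F[11] → 0x35007  P=1,RW=1,US=1,PS=0
  L1 @0x35[19] → 0x38007  P=1,RW=1,US=1,PS=0
  L2 @0x38[28] → 0x7D004  P=0,RW=0,US=1,PS=0
  ⇒ fault: PAGE_NOT_PRESENT  — 3 lookups
#2 VA=0x2800003F4 (r,kernel):
  L0 @0x2F[10] → 0xD000  P=0,RW=0,US=0,PS=0
  ⇒ fault: PAGE_NOT_PRESENT  — 1 lookups
#3 VA=0x43419F6F (r,kernel):
  L0 @0x2F[1] → 0x3A007  P=1,RW=1,US=1,PS=0
  L1 @0x3A[26] → 0x3E007  P=1,RW=1,US=1,PS=0
  L2 @0x3E[25] → 0x41007  P=1,RW=1,US=1,PS=0
  → PA=0x41F6F  (3 entries read)

Access #2 PA: FAULT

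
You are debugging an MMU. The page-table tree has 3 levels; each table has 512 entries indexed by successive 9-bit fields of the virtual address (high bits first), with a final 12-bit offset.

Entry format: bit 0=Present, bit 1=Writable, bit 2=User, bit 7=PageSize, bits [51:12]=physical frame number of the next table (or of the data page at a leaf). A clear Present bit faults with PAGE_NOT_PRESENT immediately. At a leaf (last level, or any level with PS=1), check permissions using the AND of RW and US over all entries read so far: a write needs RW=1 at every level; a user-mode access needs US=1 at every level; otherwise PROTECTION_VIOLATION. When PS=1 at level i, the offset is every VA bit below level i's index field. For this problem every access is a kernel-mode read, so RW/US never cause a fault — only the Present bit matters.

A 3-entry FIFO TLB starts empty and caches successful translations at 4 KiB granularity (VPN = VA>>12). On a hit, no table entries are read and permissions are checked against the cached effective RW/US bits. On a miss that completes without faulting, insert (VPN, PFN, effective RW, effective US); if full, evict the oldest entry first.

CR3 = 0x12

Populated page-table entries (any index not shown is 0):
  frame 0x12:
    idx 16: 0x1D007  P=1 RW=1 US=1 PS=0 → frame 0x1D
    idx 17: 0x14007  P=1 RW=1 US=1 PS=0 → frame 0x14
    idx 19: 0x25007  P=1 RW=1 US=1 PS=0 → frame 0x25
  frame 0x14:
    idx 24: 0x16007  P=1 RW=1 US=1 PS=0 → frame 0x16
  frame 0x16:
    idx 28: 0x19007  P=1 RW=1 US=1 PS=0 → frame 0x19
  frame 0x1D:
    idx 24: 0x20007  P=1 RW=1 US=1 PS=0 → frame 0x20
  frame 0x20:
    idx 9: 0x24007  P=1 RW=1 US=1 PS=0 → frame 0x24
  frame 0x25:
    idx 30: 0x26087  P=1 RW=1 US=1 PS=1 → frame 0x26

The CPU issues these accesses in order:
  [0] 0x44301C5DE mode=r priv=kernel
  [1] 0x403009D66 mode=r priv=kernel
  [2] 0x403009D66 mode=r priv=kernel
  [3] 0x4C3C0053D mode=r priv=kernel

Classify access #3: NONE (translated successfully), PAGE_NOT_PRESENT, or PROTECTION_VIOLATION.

Per-access translation:
#0 VA=0x44301C5DE (r,kernel):
  lvl0: tbl 0x12, slot 17 ⇒ 0x14007 (P1/RW1/US1/PS0)
  lvl1: tbl 0x14, slot 24 ⇒ 0x16007 (P1/RW1/US1/PS0)
  lvl2: tbl 0x16, slot 28 ⇒ 0x19007 (P1/RW1/US1/PS0)
  → PA=0x195DE  (3 entries read)
#1 VA=0x403009D66 (r,kernel):
  lvl0: tbl 0x12, slot 16 ⇒ 0x1D007 (P1/RW1/US1/PS0)
  lvl1: tbl 0x1D, slot 24 ⇒ 0x20007 (P1/RW1/US1/PS0)
  lvl2: tbl 0x20, slot 9 ⇒ 0x24007 (P1/RW1/US1/PS0)
  → PA=0x24D66  (3 entries read)
#2 VA=0x403009D66 (r,kernel):
  TLB hit vpn=0x403009 → PA=0x24D66
#3 VA=0x4C3C0053D (r,kernel):
  lvl0: tbl 0x12, slot 19 ⇒ 0x25007 (P1/RW1/US1/PS0)
  lvl1: tbl 0x25, slot 30 ⇒ 0x26087 (P1/RW1/US1/PS1)
  → PA=0x2653D (huge @L1)  (2 entries read)

Access #3 fault: NONE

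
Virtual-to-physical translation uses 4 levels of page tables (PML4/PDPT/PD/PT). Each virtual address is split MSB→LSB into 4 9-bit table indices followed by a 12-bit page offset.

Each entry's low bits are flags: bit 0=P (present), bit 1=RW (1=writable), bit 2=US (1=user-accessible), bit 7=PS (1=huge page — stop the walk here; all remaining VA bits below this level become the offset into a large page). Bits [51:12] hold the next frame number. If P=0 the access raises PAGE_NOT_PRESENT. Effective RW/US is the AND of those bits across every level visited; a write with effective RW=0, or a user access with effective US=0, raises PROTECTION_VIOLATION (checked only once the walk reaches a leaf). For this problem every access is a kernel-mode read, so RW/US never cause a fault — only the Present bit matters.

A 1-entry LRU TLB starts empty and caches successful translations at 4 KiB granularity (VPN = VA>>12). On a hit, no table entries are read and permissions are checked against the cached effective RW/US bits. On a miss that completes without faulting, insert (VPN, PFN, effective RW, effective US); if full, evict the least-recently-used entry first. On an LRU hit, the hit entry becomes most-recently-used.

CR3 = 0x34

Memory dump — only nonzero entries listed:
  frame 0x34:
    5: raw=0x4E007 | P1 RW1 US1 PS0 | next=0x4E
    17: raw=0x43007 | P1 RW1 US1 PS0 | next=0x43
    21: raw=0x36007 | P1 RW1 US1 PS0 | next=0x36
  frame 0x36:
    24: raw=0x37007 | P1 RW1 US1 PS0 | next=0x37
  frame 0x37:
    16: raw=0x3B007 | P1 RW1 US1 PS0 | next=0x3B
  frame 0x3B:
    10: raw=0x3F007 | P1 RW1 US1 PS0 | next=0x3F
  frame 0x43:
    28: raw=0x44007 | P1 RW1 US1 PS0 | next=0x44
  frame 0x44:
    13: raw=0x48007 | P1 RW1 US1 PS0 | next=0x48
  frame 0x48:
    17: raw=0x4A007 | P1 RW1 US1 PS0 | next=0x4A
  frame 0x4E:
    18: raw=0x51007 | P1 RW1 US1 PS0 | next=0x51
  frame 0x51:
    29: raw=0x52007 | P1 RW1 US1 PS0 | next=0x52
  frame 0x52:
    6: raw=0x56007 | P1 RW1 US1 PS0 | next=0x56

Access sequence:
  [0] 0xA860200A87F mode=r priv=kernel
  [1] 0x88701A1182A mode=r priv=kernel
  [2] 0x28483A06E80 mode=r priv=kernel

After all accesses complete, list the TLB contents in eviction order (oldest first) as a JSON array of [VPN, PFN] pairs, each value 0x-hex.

Trace:
#0 VA=0xA860200A87F (r,kernel):
  L0: frame=0x34 idx=21 entry=0x36007 [P=1 RW=1 US=1 PS=0]
  L1: frame=0x36 idx=24 entry=0x37007 [P=1 RW=1 US=1 PS=0]
  L2: frame=0x37 idx=16 entry=0x3B007 [P=1 RW=1 US=1 PS=0]
  L3: frame=0x3B idx=10 entry=0x3F007 [P=1 RW=1 US=1 PS=0]
  → PA=0x3F87F  (4 entries read)
#1 VA=0x88701A1182A (r,kernel):
  L0: frame=0x34 idx=17 entry=0x43007 [P=1 RW=1 US=1 PS=0]
  L1: frame=0x43 idx=28 entry=0x44007 [P=1 RW=1 US=1 PS=0]
  L2: frame=0x44 idx=13 entry=0x48007 [P=1 RW=1 US=1 PS=0]
  L3: frame=0x48 idx=17 entry=0x4A007 [P=1 RW=1 US=1 PS=0]
  → PA=0x4A82A  (4 entries read)
#2 VA=0x28483A06E80 (r,kernel):
  L0: frame=0x34 idx=5 entry=0x4E007 [P=1 RW=1 US=1 PS=0]
  L1: frame=0x4E idx=18 entry=0x51007 [P=1 RW=1 US=1 PS=0]
  L2: frame=0x51 idx=29 entry=0x52007 [P=1 RW=1 US=1 PS=0]
  L3: frame=0x52 idx=6 entry=0x56007 [P=1 RW=1 US=1 PS=0]
  → PA=0x56E80  (4 entries read)

TLB: [["0x28483A06", "0x56"]]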